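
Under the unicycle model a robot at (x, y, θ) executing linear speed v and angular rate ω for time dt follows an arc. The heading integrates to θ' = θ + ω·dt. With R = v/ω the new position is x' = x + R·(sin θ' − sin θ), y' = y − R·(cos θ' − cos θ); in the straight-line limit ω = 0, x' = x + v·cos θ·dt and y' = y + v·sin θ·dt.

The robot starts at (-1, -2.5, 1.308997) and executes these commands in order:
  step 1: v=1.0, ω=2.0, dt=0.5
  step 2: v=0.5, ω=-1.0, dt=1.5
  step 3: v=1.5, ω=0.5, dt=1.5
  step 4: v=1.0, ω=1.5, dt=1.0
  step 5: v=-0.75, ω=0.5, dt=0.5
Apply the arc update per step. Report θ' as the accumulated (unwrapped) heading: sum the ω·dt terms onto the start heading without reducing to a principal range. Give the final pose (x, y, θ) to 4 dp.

step 1: θ'=2.3090 (R=0.5000) → pose (-1.1131, -2.0341, 2.3090)
step 2: θ'=0.8090 (R=-0.5000) → pose (-1.1051, -1.3525, 0.8090)
step 3: θ'=1.5590 (R=3.0000) → pose (-0.2761, 0.6828, 1.5590)
step 4: θ'=3.0590 (R=0.6667) → pose (-0.8877, 1.3550, 3.0590)
step 5: θ'=3.3090 (R=-1.5000) → pose (-0.5140, 1.3709, 3.3090)

(-0.5140, 1.3709, 3.3090)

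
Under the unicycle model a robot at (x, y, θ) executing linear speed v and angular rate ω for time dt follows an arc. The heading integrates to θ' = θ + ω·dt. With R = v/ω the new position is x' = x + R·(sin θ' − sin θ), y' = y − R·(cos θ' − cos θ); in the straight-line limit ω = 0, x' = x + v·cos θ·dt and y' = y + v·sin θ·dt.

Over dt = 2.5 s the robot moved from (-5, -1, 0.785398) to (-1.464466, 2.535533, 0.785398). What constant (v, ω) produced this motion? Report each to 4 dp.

Δθ = 0.785398 − 0.785398 = 0.000000
ω = Δθ/dt = 0.000000/2.5 = 0.0000
ω = 0 → v = (Δx·cos θ + Δy·sin θ)/dt = 2.0000

v = 2.0000, ω = 0.0000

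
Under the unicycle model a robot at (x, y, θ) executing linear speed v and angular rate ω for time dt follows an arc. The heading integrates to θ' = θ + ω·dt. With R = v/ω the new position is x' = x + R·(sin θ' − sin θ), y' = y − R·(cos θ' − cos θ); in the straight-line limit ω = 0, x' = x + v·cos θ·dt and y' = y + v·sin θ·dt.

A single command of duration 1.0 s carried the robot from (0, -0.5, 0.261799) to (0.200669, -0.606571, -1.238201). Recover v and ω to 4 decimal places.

Δθ = -1.238201 − 0.261799 = -1.500000
ω = Δθ/dt = -1.500000/1.0 = -1.5000
R = Δx/(sin θ' − sin θ) = -0.1667
v = R·ω = -0.1667·-1.5000 = 0.2500

v = 0.2500, ω = -1.5000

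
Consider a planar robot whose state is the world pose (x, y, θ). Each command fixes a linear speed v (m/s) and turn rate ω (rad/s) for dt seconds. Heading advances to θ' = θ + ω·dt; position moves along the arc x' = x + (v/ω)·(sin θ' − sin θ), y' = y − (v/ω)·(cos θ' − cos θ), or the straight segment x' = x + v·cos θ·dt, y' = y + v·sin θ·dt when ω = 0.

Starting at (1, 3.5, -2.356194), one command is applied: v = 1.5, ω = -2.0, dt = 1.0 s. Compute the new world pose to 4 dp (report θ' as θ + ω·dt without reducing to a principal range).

θ' = -2.3562 + -2.0·1.0 = -4.3562
R = v/ω = 1.5/-2.0 = -0.7500
x' = 1 + -0.7500·(sin -4.3562 − sin -2.3562) = -0.2333
y' = 3.5 − -0.7500·(cos -4.3562 − cos -2.3562) = 3.7688

(-0.2333, 3.7688, -4.3562)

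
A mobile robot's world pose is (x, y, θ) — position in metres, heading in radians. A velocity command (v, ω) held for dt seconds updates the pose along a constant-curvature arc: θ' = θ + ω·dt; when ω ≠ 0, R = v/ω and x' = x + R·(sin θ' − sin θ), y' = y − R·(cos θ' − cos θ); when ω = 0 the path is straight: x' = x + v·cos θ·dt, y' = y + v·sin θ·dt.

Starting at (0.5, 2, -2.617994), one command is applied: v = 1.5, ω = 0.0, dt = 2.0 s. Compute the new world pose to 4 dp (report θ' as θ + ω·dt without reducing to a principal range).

θ' = -2.6180 + 0.0·2.0 = -2.6180
ω = 0 → straight: x' = 0.5 + 1.5·cos(-2.6180)·2.0 = -2.0981
y' = 2 + 1.5·sin(-2.6180)·2.0 = 0.5000

(-2.0981, 0.5000, -2.6180)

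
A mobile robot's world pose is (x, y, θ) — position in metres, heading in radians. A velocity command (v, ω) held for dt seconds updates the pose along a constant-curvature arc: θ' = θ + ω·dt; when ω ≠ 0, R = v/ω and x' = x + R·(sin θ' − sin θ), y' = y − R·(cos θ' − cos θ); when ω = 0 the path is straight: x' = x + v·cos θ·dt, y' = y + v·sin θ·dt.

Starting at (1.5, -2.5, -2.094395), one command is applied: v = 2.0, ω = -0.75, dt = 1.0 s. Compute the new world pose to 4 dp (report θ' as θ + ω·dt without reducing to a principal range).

θ' = -2.0944 + -0.75·1.0 = -2.8444
R = v/ω = 2.0/-0.75 = -2.6667
x' = 1.5 + -2.6667·(sin -2.8444 − sin -2.0944) = -0.0285
y' = -2.5 − -2.6667·(cos -2.8444 − cos -2.0944) = -3.7164

(-0.0285, -3.7164, -2.8444)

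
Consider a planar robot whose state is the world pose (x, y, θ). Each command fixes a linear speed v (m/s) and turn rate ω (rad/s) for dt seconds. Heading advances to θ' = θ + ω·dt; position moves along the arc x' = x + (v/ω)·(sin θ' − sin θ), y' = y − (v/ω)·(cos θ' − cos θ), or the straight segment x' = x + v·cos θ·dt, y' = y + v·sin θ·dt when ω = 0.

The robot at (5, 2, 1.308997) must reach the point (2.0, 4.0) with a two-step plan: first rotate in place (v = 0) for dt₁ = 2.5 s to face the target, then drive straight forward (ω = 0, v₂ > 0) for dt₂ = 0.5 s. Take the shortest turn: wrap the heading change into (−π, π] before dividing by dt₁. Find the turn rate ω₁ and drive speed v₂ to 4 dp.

heading to target = atan2(4−2, 2−5) = 2.5536
Δθ = wrap(2.5536 − 1.3090) = 1.2446; ω₁ = Δθ/dt₁ = 0.4978
distance = √((2−5)² + (4−2)²) = 3.6056; v₂ = distance/dt₂ = 7.2111

ω₁ = 0.4978, v₂ = 7.2111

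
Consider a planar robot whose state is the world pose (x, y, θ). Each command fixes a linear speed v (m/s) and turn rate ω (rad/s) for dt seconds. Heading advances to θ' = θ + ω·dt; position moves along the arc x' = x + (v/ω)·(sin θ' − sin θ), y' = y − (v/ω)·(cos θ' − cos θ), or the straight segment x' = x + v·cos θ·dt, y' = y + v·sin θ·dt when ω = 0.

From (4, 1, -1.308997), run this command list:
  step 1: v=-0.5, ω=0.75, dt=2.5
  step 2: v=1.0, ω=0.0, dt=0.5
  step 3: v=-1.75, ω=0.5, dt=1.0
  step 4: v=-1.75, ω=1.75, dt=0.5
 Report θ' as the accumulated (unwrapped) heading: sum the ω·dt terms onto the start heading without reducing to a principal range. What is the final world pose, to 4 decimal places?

step 1: θ'=0.5660 (R=-0.6667) → pose (2.9985, 1.3902, 0.5660)
step 2: θ'=0.5660 (straight) → pose (3.4206, 1.6583, 0.5660)
step 3: θ'=1.0660 (R=-3.5000) → pose (2.2340, 0.3968, 1.0660)
step 4: θ'=1.9410 (R=-1.0000) → pose (2.1770, -0.4486, 1.9410)

(2.1770, -0.4486, 1.9410)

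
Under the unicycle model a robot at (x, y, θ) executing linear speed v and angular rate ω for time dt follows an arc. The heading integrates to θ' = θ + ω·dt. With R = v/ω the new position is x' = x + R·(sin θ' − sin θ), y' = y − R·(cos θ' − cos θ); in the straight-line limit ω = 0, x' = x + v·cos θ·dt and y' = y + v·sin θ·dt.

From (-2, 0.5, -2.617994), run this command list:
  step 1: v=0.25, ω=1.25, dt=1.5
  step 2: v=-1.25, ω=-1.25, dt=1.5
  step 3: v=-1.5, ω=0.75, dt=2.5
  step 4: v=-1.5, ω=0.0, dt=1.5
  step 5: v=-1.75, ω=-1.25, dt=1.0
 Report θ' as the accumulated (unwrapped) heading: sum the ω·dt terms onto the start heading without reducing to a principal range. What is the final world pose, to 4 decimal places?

(-3.4928, 8.1137, -1.9930)

step 1: θ'=-0.7430 (R=0.2000) → pose (-2.0353, 0.1795, -0.7430)
step 2: θ'=-2.6180 (R=1.0000) → pose (-1.8588, 1.7820, -2.6180)
step 3: θ'=-0.7430 (R=-2.0000) → pose (-1.5058, 4.9869, -0.7430)
step 4: θ'=-0.7430 (straight) → pose (-3.1628, 6.5090, -0.7430)
step 5: θ'=-1.9930 (R=1.4000) → pose (-3.4928, 8.1137, -1.9930)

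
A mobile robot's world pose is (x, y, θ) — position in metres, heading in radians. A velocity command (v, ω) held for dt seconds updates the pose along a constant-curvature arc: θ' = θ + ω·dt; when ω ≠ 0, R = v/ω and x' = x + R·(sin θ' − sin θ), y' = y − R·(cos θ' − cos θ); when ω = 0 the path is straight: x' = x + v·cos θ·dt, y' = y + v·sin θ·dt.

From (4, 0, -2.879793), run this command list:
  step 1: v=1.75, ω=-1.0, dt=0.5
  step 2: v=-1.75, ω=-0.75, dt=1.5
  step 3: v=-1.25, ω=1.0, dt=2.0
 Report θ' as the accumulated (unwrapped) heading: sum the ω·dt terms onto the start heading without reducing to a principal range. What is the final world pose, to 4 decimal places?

(6.8333, -2.5441, -2.5048)

step 1: θ'=-3.3798 (R=-1.7500) → pose (3.1341, -0.0102, -3.3798)
step 2: θ'=-4.5048 (R=2.3333) → pose (4.8668, -1.7967, -4.5048)
step 3: θ'=-2.5048 (R=-1.2500) → pose (6.8333, -2.5441, -2.5048)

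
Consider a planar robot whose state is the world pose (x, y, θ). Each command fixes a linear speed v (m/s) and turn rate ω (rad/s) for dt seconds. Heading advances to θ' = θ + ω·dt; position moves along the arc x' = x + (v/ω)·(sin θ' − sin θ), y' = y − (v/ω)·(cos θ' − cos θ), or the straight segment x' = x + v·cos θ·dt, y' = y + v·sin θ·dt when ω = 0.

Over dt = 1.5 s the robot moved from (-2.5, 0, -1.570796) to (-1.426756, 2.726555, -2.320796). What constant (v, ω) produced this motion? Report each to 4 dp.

v = -2.0000, ω = -0.5000

Δθ = -2.320796 − -1.570796 = -0.750000
ω = Δθ/dt = -0.750000/1.5 = -0.5000
R = −Δy/(cos θ' − cos θ) = 4.0000
v = R·ω = 4.0000·-0.5000 = -2.0000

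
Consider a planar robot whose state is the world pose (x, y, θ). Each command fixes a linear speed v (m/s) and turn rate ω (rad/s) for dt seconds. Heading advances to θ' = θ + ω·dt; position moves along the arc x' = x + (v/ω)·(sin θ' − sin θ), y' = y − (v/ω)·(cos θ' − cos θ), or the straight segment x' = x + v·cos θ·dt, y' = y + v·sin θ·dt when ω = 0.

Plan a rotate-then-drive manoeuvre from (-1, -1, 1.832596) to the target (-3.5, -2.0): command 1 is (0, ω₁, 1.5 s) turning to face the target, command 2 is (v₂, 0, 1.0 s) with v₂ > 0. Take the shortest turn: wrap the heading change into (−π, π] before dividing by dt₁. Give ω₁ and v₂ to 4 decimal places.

heading to target = atan2(-2−-1, -3.5−-1) = -2.7611
Δθ = wrap(-2.7611 − 1.8326) = 1.6895; ω₁ = Δθ/dt₁ = 1.1263
distance = √((-3.5−-1)² + (-2−-1)²) = 2.6926; v₂ = distance/dt₂ = 2.6926

ω₁ = 1.1263, v₂ = 2.6926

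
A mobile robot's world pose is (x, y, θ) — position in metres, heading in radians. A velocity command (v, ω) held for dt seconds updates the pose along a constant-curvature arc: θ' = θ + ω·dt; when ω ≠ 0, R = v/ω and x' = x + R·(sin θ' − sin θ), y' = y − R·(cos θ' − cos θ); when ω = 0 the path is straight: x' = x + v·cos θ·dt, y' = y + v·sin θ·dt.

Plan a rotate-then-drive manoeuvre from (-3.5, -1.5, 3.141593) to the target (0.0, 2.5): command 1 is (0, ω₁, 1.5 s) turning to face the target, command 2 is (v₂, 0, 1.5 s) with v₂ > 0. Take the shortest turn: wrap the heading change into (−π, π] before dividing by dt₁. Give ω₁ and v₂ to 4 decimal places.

heading to target = atan2(2.5−-1.5, 0−-3.5) = 0.8520
Δθ = wrap(0.8520 − 3.1416) = -2.2896; ω₁ = Δθ/dt₁ = -1.5264
distance = √((0−-3.5)² + (2.5−-1.5)²) = 5.3151; v₂ = distance/dt₂ = 3.5434

ω₁ = -1.5264, v₂ = 3.5434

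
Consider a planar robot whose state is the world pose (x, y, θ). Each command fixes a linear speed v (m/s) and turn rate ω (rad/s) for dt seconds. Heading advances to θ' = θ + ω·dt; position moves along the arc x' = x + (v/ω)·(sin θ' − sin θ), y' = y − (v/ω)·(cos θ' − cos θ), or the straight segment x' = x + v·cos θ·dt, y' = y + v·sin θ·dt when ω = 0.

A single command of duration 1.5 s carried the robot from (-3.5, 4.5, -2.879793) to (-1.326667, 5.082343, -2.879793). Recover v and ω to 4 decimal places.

v = -1.5000, ω = 0.0000

Δθ = -2.879793 − -2.879793 = 0.000000
ω = Δθ/dt = 0.000000/1.5 = 0.0000
ω = 0 → v = (Δx·cos θ + Δy·sin θ)/dt = -1.5000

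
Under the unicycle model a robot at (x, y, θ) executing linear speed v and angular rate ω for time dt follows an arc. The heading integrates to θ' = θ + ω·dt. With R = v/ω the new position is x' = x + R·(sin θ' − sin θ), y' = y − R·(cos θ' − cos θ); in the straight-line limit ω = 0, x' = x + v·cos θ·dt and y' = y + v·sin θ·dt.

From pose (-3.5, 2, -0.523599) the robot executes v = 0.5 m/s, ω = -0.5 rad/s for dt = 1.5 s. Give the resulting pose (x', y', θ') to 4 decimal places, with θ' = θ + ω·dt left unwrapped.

(-3.0438, 1.4268, -1.2736)

θ' = -0.5236 + -0.5·1.5 = -1.2736
R = v/ω = 0.5/-0.5 = -1.0000
x' = -3.5 + -1.0000·(sin -1.2736 − sin -0.5236) = -3.0438
y' = 2 − -1.0000·(cos -1.2736 − cos -0.5236) = 1.4268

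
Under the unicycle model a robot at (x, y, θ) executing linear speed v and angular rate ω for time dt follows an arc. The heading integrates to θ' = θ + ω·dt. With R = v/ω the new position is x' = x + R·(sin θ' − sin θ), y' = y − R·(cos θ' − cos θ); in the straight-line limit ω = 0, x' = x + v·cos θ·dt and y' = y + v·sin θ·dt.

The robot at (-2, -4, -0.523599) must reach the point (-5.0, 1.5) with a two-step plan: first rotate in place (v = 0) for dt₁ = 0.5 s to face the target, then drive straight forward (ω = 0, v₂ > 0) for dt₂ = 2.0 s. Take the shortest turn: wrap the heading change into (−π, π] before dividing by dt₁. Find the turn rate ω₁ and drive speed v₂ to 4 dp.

heading to target = atan2(1.5−-4, -5−-2) = 2.0701
Δθ = wrap(2.0701 − -0.5236) = 2.5937; ω₁ = Δθ/dt₁ = 5.1875
distance = √((-5−-2)² + (1.5−-4)²) = 6.2650; v₂ = distance/dt₂ = 3.1325

ω₁ = 5.1875, v₂ = 3.1325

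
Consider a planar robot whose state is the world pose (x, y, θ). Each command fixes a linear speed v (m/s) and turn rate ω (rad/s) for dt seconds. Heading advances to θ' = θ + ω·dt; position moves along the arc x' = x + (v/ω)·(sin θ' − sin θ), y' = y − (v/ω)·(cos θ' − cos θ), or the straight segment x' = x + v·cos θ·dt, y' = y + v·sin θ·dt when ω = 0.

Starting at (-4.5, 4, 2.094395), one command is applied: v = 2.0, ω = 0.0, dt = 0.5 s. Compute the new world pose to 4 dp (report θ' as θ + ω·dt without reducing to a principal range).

θ' = 2.0944 + 0.0·0.5 = 2.0944
ω = 0 → straight: x' = -4.5 + 2.0·cos(2.0944)·0.5 = -5.0000
y' = 4 + 2.0·sin(2.0944)·0.5 = 4.8660

(-5.0000, 4.8660, 2.0944)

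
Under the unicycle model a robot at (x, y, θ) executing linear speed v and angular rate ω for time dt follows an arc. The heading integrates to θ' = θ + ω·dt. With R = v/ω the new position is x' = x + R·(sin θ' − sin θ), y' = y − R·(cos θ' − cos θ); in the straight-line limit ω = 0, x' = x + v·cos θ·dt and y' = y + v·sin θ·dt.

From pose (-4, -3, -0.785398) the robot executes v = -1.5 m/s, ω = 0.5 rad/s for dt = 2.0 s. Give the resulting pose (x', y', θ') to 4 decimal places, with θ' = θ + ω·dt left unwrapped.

θ' = -0.7854 + 0.5·2.0 = 0.2146
R = v/ω = -1.5/0.5 = -3.0000
x' = -4 + -3.0000·(sin 0.2146 − sin -0.7854) = -6.7602
y' = -3 − -3.0000·(cos 0.2146 − cos -0.7854) = -2.1901

(-6.7602, -2.1901, 0.2146)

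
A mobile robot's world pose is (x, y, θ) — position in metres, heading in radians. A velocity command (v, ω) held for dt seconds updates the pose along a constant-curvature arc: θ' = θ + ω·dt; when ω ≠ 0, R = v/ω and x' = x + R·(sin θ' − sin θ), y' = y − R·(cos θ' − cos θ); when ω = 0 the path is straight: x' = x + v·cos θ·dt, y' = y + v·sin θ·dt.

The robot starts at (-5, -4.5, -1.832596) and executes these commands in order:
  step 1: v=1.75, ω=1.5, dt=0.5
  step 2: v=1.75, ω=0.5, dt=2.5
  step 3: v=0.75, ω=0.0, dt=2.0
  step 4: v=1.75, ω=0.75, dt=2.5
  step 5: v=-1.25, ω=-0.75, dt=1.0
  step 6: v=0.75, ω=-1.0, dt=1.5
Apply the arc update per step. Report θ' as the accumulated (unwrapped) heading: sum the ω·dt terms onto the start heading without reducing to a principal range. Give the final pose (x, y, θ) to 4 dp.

(2.9332, -4.2353, -0.2076)

step 1: θ'=-1.0826 (R=1.1667) → pose (-4.9035, -5.3492, -1.0826)
step 2: θ'=0.1674 (R=3.5000) → pose (-1.2292, -7.1586, 0.1674)
step 3: θ'=0.1674 (straight) → pose (0.2499, -6.9087, 0.1674)
step 4: θ'=2.0424 (R=2.3333) → pose (1.9397, -3.5479, 2.0424)
step 5: θ'=1.2924 (R=1.6667) → pose (2.0575, -4.7631, 1.2924)
step 6: θ'=-0.2076 (R=-0.7500) → pose (2.9332, -4.2353, -0.2076)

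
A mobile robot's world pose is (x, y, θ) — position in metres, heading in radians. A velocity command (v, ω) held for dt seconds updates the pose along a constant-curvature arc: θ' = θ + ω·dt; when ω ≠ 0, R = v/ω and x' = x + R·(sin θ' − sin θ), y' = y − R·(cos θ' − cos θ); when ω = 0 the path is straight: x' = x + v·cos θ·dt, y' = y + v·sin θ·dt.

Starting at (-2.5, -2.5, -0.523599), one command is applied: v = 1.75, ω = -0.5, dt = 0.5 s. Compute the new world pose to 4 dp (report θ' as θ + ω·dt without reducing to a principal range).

(-1.8045, -3.0272, -0.7736)

θ' = -0.5236 + -0.5·0.5 = -0.7736
R = v/ω = 1.75/-0.5 = -3.5000
x' = -2.5 + -3.5000·(sin -0.7736 − sin -0.5236) = -1.8045
y' = -2.5 − -3.5000·(cos -0.7736 − cos -0.5236) = -3.0272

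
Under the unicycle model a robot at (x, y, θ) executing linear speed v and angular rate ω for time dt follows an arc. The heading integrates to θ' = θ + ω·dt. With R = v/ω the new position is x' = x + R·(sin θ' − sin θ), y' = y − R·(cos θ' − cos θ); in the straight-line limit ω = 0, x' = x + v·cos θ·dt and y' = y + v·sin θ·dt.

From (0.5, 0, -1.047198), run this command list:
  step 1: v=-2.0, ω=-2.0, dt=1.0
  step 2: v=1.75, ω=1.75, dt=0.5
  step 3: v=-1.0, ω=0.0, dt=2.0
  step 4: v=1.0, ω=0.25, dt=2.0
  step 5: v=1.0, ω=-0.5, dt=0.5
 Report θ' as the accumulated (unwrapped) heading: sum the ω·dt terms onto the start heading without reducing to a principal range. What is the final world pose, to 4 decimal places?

(0.8799, 0.3706, -1.9222)

step 1: θ'=-3.0472 (R=1.0000) → pose (1.2718, 1.4955, -3.0472)
step 2: θ'=-2.1722 (R=1.0000) → pose (0.5415, 1.0658, -2.1722)
step 3: θ'=-2.1722 (straight) → pose (1.6731, 2.7149, -2.1722)
step 4: θ'=-1.6722 (R=4.0000) → pose (0.9918, 0.8566, -1.6722)
step 5: θ'=-1.9222 (R=-2.0000) → pose (0.8799, 0.3706, -1.9222)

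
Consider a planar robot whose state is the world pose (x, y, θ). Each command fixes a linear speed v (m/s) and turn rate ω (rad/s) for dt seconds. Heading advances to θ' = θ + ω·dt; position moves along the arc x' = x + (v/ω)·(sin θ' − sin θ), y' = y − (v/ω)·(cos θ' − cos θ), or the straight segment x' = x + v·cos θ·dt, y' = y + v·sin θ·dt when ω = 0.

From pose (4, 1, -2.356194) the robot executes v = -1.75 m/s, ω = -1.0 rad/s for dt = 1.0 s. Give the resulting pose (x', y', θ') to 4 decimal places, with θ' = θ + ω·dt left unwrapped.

θ' = -2.3562 + -1.0·1.0 = -3.3562
R = v/ω = -1.75/-1.0 = 1.7500
x' = 4 + 1.7500·(sin -3.3562 − sin -2.3562) = 5.6101
y' = 1 − 1.7500·(cos -3.3562 − cos -2.3562) = 1.4724

(5.6101, 1.4724, -3.3562)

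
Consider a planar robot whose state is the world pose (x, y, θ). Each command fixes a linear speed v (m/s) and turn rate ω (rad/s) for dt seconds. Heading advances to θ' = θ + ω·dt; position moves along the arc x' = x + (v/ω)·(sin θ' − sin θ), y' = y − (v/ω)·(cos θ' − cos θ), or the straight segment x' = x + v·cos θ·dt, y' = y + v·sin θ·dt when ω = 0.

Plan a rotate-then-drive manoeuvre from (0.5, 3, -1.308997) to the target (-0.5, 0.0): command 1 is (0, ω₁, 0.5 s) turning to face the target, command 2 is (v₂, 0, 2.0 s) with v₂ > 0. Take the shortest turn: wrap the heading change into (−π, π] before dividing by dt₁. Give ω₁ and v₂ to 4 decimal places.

heading to target = atan2(0−3, -0.5−0.5) = -1.8925
Δθ = wrap(-1.8925 − -1.3090) = -0.5835; ω₁ = Δθ/dt₁ = -1.1671
distance = √((-0.5−0.5)² + (0−3)²) = 3.1623; v₂ = distance/dt₂ = 1.5811

ω₁ = -1.1671, v₂ = 1.5811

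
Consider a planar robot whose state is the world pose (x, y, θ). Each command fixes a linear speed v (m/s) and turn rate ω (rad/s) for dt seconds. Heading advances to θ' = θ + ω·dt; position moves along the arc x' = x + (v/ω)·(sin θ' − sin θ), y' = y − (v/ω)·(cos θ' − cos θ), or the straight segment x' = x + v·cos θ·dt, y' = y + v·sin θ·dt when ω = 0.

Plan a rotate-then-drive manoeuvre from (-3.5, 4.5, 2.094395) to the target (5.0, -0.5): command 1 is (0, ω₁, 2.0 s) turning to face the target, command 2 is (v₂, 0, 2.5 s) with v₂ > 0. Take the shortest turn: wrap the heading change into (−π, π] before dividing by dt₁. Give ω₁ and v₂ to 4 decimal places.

heading to target = atan2(-0.5−4.5, 5−-3.5) = -0.5317
Δθ = wrap(-0.5317 − 2.0944) = -2.6261; ω₁ = Δθ/dt₁ = -1.3131
distance = √((5−-3.5)² + (-0.5−4.5)²) = 9.8615; v₂ = distance/dt₂ = 3.9446

ω₁ = -1.3131, v₂ = 3.9446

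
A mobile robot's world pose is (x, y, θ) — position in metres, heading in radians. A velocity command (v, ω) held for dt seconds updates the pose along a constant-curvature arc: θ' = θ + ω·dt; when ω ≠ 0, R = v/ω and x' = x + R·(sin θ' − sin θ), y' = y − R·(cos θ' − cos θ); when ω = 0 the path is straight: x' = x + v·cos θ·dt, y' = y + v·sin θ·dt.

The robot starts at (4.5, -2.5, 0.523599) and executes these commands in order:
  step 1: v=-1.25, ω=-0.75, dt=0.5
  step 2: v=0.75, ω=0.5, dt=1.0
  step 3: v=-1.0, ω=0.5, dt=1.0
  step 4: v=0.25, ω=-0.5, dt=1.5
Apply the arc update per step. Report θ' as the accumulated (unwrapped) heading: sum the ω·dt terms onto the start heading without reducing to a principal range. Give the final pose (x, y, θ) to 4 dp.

step 1: θ'=0.1486 (R=1.6667) → pose (3.9134, -2.7049, 0.1486)
step 2: θ'=0.6486 (R=1.5000) → pose (4.5974, -2.4169, 0.6486)
step 3: θ'=1.1486 (R=-2.0000) → pose (3.9812, -3.1912, 1.1486)
step 4: θ'=0.3986 (R=-0.5000) → pose (4.2432, -2.9353, 0.3986)

(4.2432, -2.9353, 0.3986)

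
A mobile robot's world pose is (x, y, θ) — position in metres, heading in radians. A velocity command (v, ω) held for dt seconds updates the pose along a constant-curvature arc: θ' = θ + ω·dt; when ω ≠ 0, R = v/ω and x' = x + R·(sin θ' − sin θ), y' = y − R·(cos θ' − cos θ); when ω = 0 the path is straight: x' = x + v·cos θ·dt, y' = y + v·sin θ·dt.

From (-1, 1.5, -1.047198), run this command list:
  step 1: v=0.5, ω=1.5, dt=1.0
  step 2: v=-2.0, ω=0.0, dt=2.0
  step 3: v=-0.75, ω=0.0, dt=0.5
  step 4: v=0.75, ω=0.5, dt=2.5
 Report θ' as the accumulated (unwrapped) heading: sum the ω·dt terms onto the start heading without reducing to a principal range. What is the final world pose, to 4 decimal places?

step 1: θ'=0.4528 (R=0.3333) → pose (-0.5655, 1.3669, 0.4528)
step 2: θ'=0.4528 (straight) → pose (-4.1624, -0.3830, 0.4528)
step 3: θ'=0.4528 (straight) → pose (-4.4996, -0.5471, 0.4528)
step 4: θ'=1.7028 (R=1.5000) → pose (-3.6689, 0.9992, 1.7028)

(-3.6689, 0.9992, 1.7028)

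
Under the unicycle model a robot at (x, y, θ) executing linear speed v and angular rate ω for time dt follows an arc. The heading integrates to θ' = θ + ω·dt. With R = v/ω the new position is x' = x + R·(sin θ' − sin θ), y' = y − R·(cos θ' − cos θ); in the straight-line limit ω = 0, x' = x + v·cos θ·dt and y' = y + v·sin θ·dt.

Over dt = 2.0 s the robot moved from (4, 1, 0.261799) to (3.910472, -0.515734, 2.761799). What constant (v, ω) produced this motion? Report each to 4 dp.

Δθ = 2.761799 − 0.261799 = 2.500000
ω = Δθ/dt = 2.500000/2.0 = 1.2500
R = −Δy/(cos θ' − cos θ) = -0.8000
v = R·ω = -0.8000·1.2500 = -1.0000

v = -1.0000, ω = 1.2500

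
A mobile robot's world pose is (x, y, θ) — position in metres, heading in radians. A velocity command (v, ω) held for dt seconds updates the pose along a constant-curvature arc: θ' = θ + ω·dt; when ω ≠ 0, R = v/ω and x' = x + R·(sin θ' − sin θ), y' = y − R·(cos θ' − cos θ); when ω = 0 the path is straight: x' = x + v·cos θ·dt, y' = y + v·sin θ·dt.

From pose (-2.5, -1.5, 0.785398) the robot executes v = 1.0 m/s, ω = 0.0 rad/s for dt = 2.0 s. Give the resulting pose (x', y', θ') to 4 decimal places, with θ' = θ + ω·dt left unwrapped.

θ' = 0.7854 + 0.0·2.0 = 0.7854
ω = 0 → straight: x' = -2.5 + 1.0·cos(0.7854)·2.0 = -1.0858
y' = -1.5 + 1.0·sin(0.7854)·2.0 = -0.0858

(-1.0858, -0.0858, 0.7854)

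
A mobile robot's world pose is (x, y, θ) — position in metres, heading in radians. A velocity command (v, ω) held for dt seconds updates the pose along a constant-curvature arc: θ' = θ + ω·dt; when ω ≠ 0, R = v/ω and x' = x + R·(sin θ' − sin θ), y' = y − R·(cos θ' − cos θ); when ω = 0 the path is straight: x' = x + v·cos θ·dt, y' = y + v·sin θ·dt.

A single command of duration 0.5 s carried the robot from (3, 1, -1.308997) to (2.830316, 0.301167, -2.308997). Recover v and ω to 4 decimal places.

v = 1.5000, ω = -2.0000

Δθ = -2.308997 − -1.308997 = -1.000000
ω = Δθ/dt = -1.000000/0.5 = -2.0000
R = −Δy/(cos θ' − cos θ) = -0.7500
v = R·ω = -0.7500·-2.0000 = 1.5000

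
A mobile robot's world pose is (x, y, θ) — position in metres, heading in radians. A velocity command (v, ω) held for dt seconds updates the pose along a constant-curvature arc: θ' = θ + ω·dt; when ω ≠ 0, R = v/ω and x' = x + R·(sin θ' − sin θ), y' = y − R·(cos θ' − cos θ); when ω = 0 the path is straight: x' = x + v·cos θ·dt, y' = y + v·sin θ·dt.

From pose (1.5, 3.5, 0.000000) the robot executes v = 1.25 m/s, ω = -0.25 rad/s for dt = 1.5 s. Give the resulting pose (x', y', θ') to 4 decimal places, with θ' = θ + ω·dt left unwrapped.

(3.3314, 3.1525, -0.3750)

θ' = 0.0000 + -0.25·1.5 = -0.3750
R = v/ω = 1.25/-0.25 = -5.0000
x' = 1.5 + -5.0000·(sin -0.3750 − sin 0.0000) = 3.3314
y' = 3.5 − -5.0000·(cos -0.3750 − cos 0.0000) = 3.1525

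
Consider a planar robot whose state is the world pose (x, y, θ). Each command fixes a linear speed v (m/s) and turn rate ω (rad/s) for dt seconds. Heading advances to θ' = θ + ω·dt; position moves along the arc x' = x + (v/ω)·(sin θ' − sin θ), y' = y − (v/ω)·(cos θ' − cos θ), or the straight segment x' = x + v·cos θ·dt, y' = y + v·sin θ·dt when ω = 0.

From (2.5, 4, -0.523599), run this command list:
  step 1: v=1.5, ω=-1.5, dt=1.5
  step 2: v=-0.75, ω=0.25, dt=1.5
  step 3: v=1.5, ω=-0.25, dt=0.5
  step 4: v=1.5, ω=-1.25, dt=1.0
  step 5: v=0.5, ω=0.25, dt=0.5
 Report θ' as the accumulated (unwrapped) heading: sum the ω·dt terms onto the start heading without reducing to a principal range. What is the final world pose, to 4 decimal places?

step 1: θ'=-2.7736 (R=-1.0000) → pose (2.3597, 2.2009, -2.7736)
step 2: θ'=-2.3986 (R=-3.0000) → pose (3.3100, 2.7907, -2.3986)
step 3: θ'=-2.5236 (R=-6.0000) → pose (2.7274, 2.3192, -2.5236)
step 4: θ'=-3.7736 (R=-1.2000) → pose (1.3232, 2.3290, -3.7736)
step 5: θ'=-3.6486 (R=2.0000) → pose (1.1128, 2.4637, -3.6486)

(1.1128, 2.4637, -3.6486)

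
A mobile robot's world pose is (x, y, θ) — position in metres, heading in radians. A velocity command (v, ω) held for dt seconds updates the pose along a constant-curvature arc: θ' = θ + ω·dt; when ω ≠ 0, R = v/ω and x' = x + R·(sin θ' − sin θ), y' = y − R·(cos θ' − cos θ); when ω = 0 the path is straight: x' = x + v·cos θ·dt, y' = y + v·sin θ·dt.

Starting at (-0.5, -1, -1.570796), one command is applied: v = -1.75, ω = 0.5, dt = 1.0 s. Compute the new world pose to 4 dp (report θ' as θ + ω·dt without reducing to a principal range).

(-0.9285, 0.6780, -1.0708)

θ' = -1.5708 + 0.5·1.0 = -1.0708
R = v/ω = -1.75/0.5 = -3.5000
x' = -0.5 + -3.5000·(sin -1.0708 − sin -1.5708) = -0.9285
y' = -1 − -3.5000·(cos -1.0708 − cos -1.5708) = 0.6780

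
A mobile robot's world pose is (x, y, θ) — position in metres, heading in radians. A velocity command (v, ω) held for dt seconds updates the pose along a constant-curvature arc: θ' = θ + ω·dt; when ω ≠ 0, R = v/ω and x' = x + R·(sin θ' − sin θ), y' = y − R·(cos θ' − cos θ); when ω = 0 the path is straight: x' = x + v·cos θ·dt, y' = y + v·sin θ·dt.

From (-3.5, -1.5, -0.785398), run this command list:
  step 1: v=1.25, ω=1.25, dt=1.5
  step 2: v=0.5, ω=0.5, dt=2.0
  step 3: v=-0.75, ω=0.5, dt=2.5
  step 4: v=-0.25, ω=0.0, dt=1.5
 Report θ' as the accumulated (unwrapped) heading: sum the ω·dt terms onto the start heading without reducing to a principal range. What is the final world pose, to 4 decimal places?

(0.0409, -0.9502, 3.3396)

step 1: θ'=1.0896 (R=1.0000) → pose (-1.9065, -1.2557, 1.0896)
step 2: θ'=2.0896 (R=1.0000) → pose (-1.9245, -0.2970, 2.0896)
step 3: θ'=3.3396 (R=-1.5000) → pose (-0.3268, -1.0240, 3.3396)
step 4: θ'=3.3396 (straight) → pose (0.0409, -0.9502, 3.3396)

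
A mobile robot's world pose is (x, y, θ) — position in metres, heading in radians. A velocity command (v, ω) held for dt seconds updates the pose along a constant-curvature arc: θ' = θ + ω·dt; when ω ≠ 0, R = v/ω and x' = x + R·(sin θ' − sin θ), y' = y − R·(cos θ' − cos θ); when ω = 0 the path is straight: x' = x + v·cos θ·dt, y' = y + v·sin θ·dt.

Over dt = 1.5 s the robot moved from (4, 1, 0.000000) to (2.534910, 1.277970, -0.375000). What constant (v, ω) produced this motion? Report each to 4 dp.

v = -1.0000, ω = -0.2500

Δθ = -0.375000 − 0.000000 = -0.375000
ω = Δθ/dt = -0.375000/1.5 = -0.2500
R = Δx/(sin θ' − sin θ) = 4.0000
v = R·ω = 4.0000·-0.2500 = -1.0000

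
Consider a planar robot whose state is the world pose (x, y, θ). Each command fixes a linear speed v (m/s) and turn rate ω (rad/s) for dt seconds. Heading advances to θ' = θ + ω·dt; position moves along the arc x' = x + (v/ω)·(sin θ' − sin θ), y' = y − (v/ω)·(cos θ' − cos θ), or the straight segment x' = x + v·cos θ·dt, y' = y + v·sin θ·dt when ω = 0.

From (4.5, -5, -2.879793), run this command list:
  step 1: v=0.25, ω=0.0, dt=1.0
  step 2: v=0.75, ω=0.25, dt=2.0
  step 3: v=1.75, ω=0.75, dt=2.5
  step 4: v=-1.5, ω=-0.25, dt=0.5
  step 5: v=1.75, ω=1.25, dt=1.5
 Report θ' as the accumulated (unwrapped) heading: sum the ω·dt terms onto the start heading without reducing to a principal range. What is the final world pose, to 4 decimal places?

step 1: θ'=-2.8798 (straight) → pose (4.2585, -5.0647, -2.8798)
step 2: θ'=-2.3798 (R=3.0000) → pose (2.9643, -5.7917, -2.3798)
step 3: θ'=-0.5048 (R=2.3333) → pose (3.4464, -9.5224, -0.5048)
step 4: θ'=-0.6298 (R=6.0000) → pose (2.8143, -9.1196, -0.6298)
step 5: θ'=1.2452 (R=1.4000) → pose (4.9653, -8.4360, 1.2452)

(4.9653, -8.4360, 1.2452)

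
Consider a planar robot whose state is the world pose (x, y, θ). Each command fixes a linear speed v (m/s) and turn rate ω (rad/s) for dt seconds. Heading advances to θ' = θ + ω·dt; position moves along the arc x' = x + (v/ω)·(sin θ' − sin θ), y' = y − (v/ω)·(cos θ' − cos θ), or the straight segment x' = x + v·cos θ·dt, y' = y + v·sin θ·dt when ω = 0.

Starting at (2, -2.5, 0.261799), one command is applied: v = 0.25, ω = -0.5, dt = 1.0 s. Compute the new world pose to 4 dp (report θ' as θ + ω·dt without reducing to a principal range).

θ' = 0.2618 + -0.5·1.0 = -0.2382
R = v/ω = 0.25/-0.5 = -0.5000
x' = 2 + -0.5000·(sin -0.2382 − sin 0.2618) = 2.2474
y' = -2.5 − -0.5000·(cos -0.2382 − cos 0.2618) = -2.4971

(2.2474, -2.4971, -0.2382)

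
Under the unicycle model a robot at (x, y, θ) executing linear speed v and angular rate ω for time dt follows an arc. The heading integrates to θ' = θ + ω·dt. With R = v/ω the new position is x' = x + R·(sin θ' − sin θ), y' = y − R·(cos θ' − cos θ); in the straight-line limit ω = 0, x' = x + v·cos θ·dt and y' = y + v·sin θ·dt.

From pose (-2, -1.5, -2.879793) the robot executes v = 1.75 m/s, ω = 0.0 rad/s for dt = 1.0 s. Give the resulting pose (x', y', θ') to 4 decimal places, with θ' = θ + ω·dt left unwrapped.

(-3.6904, -1.9529, -2.8798)

θ' = -2.8798 + 0.0·1.0 = -2.8798
ω = 0 → straight: x' = -2 + 1.75·cos(-2.8798)·1.0 = -3.6904
y' = -1.5 + 1.75·sin(-2.8798)·1.0 = -1.9529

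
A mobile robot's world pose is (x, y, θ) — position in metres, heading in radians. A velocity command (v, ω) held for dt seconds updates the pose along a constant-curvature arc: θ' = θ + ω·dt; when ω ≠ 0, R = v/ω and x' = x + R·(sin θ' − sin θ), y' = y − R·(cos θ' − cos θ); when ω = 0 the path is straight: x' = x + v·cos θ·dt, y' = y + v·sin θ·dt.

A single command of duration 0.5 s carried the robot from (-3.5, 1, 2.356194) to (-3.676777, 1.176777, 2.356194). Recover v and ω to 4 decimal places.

Δθ = 2.356194 − 2.356194 = 0.000000
ω = Δθ/dt = 0.000000/0.5 = 0.0000
ω = 0 → v = (Δx·cos θ + Δy·sin θ)/dt = 0.5000

v = 0.5000, ω = 0.0000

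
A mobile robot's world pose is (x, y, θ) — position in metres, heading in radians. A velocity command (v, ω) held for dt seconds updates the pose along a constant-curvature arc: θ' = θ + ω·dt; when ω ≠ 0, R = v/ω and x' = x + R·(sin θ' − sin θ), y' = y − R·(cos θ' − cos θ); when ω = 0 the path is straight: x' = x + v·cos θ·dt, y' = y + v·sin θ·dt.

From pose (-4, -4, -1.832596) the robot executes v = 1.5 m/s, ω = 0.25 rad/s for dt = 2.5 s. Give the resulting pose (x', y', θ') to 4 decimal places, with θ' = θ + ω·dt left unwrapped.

(-3.8130, -7.6845, -1.2076)

θ' = -1.8326 + 0.25·2.5 = -1.2076
R = v/ω = 1.5/0.25 = 6.0000
x' = -4 + 6.0000·(sin -1.2076 − sin -1.8326) = -3.8130
y' = -4 − 6.0000·(cos -1.2076 − cos -1.8326) = -7.6845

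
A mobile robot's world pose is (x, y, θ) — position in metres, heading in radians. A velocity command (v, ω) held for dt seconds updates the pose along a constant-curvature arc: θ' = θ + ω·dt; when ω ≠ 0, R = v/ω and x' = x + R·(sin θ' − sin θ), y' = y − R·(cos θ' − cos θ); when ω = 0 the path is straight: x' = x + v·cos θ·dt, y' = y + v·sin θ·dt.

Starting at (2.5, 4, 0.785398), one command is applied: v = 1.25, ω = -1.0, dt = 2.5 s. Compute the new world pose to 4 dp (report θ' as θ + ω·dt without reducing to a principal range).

θ' = 0.7854 + -1.0·2.5 = -1.7146
R = v/ω = 1.25/-1.0 = -1.2500
x' = 2.5 + -1.2500·(sin -1.7146 − sin 0.7854) = 4.6210
y' = 4 − -1.2500·(cos -1.7146 − cos 0.7854) = 2.9370

(4.6210, 2.9370, -1.7146)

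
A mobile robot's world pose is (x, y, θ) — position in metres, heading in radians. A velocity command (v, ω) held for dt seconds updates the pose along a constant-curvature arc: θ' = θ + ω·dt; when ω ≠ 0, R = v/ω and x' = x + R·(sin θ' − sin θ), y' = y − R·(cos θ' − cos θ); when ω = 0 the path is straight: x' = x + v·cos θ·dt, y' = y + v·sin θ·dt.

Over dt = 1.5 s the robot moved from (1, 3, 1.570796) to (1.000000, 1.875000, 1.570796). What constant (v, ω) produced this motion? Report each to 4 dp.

Δθ = 1.570796 − 1.570796 = 0.000000
ω = Δθ/dt = 0.000000/1.5 = 0.0000
ω = 0 → v = (Δx·cos θ + Δy·sin θ)/dt = -0.7500

v = -0.7500, ω = 0.0000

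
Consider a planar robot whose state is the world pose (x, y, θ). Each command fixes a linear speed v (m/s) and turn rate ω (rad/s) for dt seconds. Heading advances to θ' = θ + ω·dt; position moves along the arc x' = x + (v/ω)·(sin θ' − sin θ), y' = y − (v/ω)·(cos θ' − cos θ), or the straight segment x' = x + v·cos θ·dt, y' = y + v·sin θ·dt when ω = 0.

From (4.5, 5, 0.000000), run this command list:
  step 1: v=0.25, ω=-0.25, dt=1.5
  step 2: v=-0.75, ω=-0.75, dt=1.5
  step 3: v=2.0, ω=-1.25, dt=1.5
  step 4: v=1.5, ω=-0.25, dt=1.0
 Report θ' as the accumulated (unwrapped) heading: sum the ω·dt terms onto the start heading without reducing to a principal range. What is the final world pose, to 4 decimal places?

(0.8680, 4.6453, -3.6250)

step 1: θ'=-0.3750 (R=-1.0000) → pose (4.8663, 4.9305, -0.3750)
step 2: θ'=-1.5000 (R=1.0000) → pose (4.2351, 5.7903, -1.5000)
step 3: θ'=-3.3750 (R=-1.6000) → pose (2.2690, 4.1205, -3.3750)
step 4: θ'=-3.6250 (R=-6.0000) → pose (0.8680, 4.6453, -3.6250)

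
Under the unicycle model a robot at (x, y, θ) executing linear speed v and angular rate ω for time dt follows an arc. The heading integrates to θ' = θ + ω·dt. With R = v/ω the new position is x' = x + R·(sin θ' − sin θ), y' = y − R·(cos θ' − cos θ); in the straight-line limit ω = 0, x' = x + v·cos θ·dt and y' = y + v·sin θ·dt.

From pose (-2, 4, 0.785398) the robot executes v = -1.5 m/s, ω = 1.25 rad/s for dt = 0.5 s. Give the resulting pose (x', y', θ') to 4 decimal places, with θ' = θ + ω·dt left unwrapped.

(-2.3361, 3.3431, 1.4104)

θ' = 0.7854 + 1.25·0.5 = 1.4104
R = v/ω = -1.5/1.25 = -1.2000
x' = -2 + -1.2000·(sin 1.4104 − sin 0.7854) = -2.3361
y' = 4 − -1.2000·(cos 1.4104 − cos 0.7854) = 3.3431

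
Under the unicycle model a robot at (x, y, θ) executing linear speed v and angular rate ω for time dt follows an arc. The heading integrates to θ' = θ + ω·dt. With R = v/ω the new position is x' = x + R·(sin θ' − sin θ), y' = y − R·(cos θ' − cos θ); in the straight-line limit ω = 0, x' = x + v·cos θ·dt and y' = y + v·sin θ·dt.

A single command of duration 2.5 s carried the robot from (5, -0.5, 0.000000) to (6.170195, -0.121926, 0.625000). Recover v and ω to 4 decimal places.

Δθ = 0.625000 − 0.000000 = 0.625000
ω = Δθ/dt = 0.625000/2.5 = 0.2500
R = Δx/(sin θ' − sin θ) = 2.0000
v = R·ω = 2.0000·0.2500 = 0.5000

v = 0.5000, ω = 0.2500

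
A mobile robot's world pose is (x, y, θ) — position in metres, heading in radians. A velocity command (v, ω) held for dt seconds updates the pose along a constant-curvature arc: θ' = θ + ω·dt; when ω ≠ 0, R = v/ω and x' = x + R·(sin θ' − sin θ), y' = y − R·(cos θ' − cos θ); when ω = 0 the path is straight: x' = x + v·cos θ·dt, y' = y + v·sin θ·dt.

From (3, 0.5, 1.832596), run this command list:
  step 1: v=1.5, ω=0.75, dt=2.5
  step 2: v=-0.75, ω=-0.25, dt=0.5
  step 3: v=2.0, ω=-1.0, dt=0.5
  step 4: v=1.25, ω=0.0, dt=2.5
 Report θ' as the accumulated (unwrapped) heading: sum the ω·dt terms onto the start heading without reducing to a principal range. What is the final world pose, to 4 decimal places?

step 1: θ'=3.7076 (R=2.0000) → pose (-0.0044, 1.6705, 3.7076)
step 2: θ'=3.5826 (R=3.0000) → pose (0.3239, 1.8513, 3.5826)
step 3: θ'=3.0826 (R=-2.0000) → pose (-0.6477, 1.6634, 3.0826)
step 4: θ'=3.0826 (straight) → pose (-3.7673, 1.8477, 3.0826)

(-3.7673, 1.8477, 3.0826)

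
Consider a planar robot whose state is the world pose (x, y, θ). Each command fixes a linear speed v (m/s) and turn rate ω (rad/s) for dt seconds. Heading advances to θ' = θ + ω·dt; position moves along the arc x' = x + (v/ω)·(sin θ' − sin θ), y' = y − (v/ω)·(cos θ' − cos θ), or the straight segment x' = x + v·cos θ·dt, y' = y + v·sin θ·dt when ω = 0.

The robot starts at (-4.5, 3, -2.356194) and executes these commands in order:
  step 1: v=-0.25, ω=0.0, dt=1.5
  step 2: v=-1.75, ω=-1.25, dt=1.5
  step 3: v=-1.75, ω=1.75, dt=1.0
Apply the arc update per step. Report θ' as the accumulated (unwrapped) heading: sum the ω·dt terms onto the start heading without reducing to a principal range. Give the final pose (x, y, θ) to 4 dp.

step 1: θ'=-2.3562 (straight) → pose (-4.2348, 3.2652, -2.3562)
step 2: θ'=-4.2312 (R=1.4000) → pose (-2.0039, 2.9232, -4.2312)
step 3: θ'=-2.4812 (R=-1.0000) → pose (-0.5040, 2.5963, -2.4812)

(-0.5040, 2.5963, -2.4812)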